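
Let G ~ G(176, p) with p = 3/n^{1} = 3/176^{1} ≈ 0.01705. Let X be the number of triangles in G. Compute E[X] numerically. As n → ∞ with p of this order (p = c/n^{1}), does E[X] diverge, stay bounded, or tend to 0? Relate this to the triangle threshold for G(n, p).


Number of potential triangles: C(176, 3) = 893200.
Each occurs with probability p³ ≈ (0.01705)³ ≈ 4.952515e-06.
By linearity: E[X] = C(176, 3)·p³ ≈ 893200 · 4.952515e-06 ≈ 4.4236.
Here α = 1, so p = 3/n is exactly at the triangle threshold p ~ 1/n. Asymptotically E[X] → c³/6 = 3³/6 = 9/2 ≈ 4.5000, a bounded constant. In this regime the triangle count is asymptotically Poisson(c³/6).

E[X] ≈ 4.4236; in regime p = Θ(1/n^{1}) E[X] stays bounded (at the triangle threshold p ~ 1/n).


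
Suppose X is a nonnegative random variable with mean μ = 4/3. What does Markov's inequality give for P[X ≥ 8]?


μ = E[X] = 4/3, a = 8.
Markov: P[X ≥ 8] ≤ μ/a = (4/3)/8 = 1/6.
Numerically: ≈ 0.167.
(Since a = 8 > μ = 1.333, the bound 1/6 is < 1 and informative.)

P[X ≥ 8] ≤ 1/6 ≈ 0.167.


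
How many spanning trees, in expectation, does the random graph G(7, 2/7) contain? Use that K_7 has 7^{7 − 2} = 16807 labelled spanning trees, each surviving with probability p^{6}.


K_7 has 7^{7 − 2} = 16807 labelled spanning trees.
For each such spanning tree H, let X_H = 1 if all 6 edges of H are present in G. Then P[X_H = 1] = p^{6} = (2/7)^{6} = 64/117649.
By linearity of expectation: E[X] = Σ_H E[X_H] = 16807 · p^{6} = 16807 · 64/117649 = 64/7.
Numerically: E[X] ≈ 9.14286.

E[X] = 16807 · (2/7)^{6} = 64/7 ≈ 9.14286.


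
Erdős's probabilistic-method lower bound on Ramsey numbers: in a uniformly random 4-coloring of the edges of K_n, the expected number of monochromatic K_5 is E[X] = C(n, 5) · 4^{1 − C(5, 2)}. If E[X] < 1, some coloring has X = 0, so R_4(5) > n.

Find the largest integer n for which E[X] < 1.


We need C(n, 5) · 4^{1 − 10} < 1, i.e. C(n, 5) < 4^{10 − 1} = 262144.
Check values of n near the boundary:
  n = 29: C(29, 5) = 118755; 118755 < 262144? YES
  n = 30: C(30, 5) = 142506; 142506 < 262144? YES
  n = 31: C(31, 5) = 169911; 169911 < 262144? YES
  n = 32: C(32, 5) = 201376; 201376 < 262144? YES
  n = 33: C(33, 5) = 237336; 237336 < 262144? YES
  n = 34: C(34, 5) = 278256; 278256 < 262144? NO
The largest n with C(n, 5) < 262144 is n = 33 (where E[X] = 29667/32768 ≈ 0.9054). Hence R_4(5) > 33, i.e. R_4(5) ≥ 34.

Largest n = 33; hence R_4(5) > 33.


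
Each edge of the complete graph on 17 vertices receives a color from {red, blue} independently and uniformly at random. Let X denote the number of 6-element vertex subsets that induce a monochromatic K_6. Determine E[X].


Let X = Σ_S X_S over the C(17, 6) = 12376 subsets S of size 6, where X_S = 1 if the K_6 on S is monochromatic.
For a fixed S, the K_6 on S has C(6, 2) = 15 edges. P[all 15 edges red] = (1/2)^15, and likewise for blue, so P[monochromatic] = 2·(1/2)^15 = 2^{1 − 15} = 1/16384.
Summing: E[X] = C(17, 6) · 2^{1 − 15} = 12376 · 1/16384 = 1547/2048.
Numerically: E[X] ≈ 0.755.

E[X] = C(17,6)·2^(1−C(6,2)) = 1547/2048 ≈ 0.755.


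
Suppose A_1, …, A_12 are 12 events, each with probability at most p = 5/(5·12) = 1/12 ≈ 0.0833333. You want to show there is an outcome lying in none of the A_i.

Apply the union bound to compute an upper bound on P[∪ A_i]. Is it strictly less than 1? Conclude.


Union bound: P[∪_{i=1}^{12} A_i] ≤ Σ_i P[A_i] ≤ 12·p = 12·(1/12) = 1.
Numerically: 1 ≈ 1.0000000.
Is 1 < 1? NO.
Since the bound 1 is ≥ 1, the union bound is uninformative here; it does NOT by itself certify existence.

12·p = 1 ≈ 1.0000000; existence NOT certified by the union bound.


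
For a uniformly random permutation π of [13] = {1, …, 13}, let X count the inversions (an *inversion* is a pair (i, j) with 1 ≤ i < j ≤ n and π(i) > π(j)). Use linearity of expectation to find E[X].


Write X = Σ X_I over the C(13, 2) = 78 pairs i < j, with X_I the indicator of one inversion.
There are 78 indicators.
For each fixed pair i < j, the values π(i) and π(j) are two distinct elements of {1, …, 13} in uniformly random order; by symmetry P[π(i) > π(j)] = 1/2.
By linearity: E[X] = 78 · (1/2) = C(13, 2) · (1/2) = 78/2 = 39 ≈ 39.000.

E[X] = 39 = 39.000.


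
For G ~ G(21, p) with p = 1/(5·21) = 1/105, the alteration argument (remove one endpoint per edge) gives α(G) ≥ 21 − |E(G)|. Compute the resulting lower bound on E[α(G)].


E[|E(G)|] = C(21, 2)·p = 210 · (1/105) = 2.
E[α(G)] ≥ n − E[|E(G)|] = 21 − 2 = 19.
Numerically: ≈ 19.0000.
(This is only a lower bound; the true E[α(G)] may be larger.)

E[α(G)] ≥ 19 ≈ 19.0000.


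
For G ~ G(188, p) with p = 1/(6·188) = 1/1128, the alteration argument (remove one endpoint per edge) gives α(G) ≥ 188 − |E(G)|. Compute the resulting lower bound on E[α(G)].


E[|E(G)|] = C(188, 2)·p = 17578 · (1/1128) = 187/12.
E[α(G)] ≥ n − E[|E(G)|] = 188 − 187/12 = 2069/12.
Numerically: ≈ 172.4167.
(This is only a lower bound; the true E[α(G)] may be larger.)

E[α(G)] ≥ 2069/12 ≈ 172.4167.


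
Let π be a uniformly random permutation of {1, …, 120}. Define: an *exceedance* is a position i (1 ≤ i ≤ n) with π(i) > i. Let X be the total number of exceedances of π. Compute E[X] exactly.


Write X = Σ_{i=1}^{120} X_i, where X_i = 1_{π(i) > i}.
For each fixed i, π(i) is uniform over {1, …, 120} (marginal of a uniform permutation), so P[π(i) > i] = (n − i)/n. Summing: Σ_{i=1}^{120} (n − i)/n = (0 + 1 + … + 119)/120 = 120(120 − 1)/(2·120) = (120 − 1)/2.
Hence E[X] = Σ_{i=1}^{120} (120 − i)/120 = 119/2 ≈ 59.500000.

E[X] = 119/2 = 59.500000.


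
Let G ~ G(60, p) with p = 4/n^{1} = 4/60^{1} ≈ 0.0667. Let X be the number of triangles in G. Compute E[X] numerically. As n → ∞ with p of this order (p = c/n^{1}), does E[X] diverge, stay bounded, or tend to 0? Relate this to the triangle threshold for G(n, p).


Number of potential triangles: C(60, 3) = 34220.
Each occurs with probability p³ ≈ (0.0667)³ ≈ 2.96296e-04.
By linearity: E[X] = C(60, 3)·p³ ≈ 34220 · 2.96296e-04 ≈ 10.139.
Here α = 1, so p = 4/n is exactly at the triangle threshold p ~ 1/n. Asymptotically E[X] → c³/6 = 4³/6 = 32/3 ≈ 10.667, a bounded constant. In this regime the triangle count is asymptotically Poisson(c³/6).

E[X] ≈ 10.139; in regime p = Θ(1/n^{1}) E[X] stays bounded (at the triangle threshold p ~ 1/n).


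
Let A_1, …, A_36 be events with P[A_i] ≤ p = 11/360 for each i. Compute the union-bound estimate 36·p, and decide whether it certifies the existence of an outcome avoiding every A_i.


Union bound: P[∪_{i=1}^{36} A_i] ≤ Σ_i P[A_i] ≤ 36·p = 36·(11/360) = 11/10.
Numerically: 11/10 ≈ 1.100000.
Is 11/10 < 1? NO.
Since the bound 11/10 is ≥ 1, the union bound is uninformative here; it does NOT by itself certify existence.

36·p = 11/10 ≈ 1.100000; existence NOT certified by the union bound.


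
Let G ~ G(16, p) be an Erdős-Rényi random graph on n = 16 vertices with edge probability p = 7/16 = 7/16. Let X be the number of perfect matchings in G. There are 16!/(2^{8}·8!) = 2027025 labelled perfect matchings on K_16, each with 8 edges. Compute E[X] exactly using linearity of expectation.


K_16 has 16!/(2^{8}·8!) = 2027025 labelled perfect matchings.
For each such perfect matching H, let X_H = 1 if all 8 edges of H are present in G. Then P[X_H = 1] = p^{8} = (7/16)^{8} = 5764801/4294967296.
Summing the indicators: E[X] = Σ_H E[X_H] = 2027025 · p^{8} = 2027025 · 5764801/4294967296 = 11685395747025/4294967296.
Numerically: E[X] ≈ 2720.7.

E[X] = 2027025 · (7/16)^{8} = 11685395747025/4294967296 ≈ 2720.7.


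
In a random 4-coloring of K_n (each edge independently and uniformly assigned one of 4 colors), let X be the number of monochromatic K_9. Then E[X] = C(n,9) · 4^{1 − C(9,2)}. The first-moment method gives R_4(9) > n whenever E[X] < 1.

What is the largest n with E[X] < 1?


We need C(n, 9) · 4^{1 − 36} < 1, i.e. C(n, 9) < 4^{36 − 1} = 1180591620717411303424.
Check values of n near the boundary:
  n = 910: C(910, 9) = 1133378248346922788210; 1133378248346922788210 < 1180591620717411303424? YES
  n = 911: C(911, 9) = 1144686900492291197405; 1144686900492291197405 < 1180591620717411303424? YES
  n = 912: C(912, 9) = 1156095740032081475120; 1156095740032081475120 < 1180591620717411303424? YES
  n = 913: C(913, 9) = 1167605542753639808390; 1167605542753639808390 < 1180591620717411303424? YES
  n = 914: C(914, 9) = 1179217089587653905932; 1179217089587653905932 < 1180591620717411303424? YES
  n = 915: C(915, 9) = 1190931166636537885130; 1190931166636537885130 < 1180591620717411303424? NO
  n = 916: C(916, 9) = 1202748565202942340440; 1202748565202942340440 < 1180591620717411303424? NO
  n = 917: C(917, 9) = 1214670081818390006810; 1214670081818390006810 < 1180591620717411303424? NO
The largest n with C(n, 9) < 1180591620717411303424 is n = 914 (where E[X] = 294804272396913476483/295147905179352825856 ≈ 0.999). Hence R_4(9) > 914, i.e. R_4(9) ≥ 915.

Largest n = 914; hence R_4(9) > 914.


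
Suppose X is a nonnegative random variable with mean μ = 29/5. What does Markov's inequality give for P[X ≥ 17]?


μ = E[X] = 29/5, a = 17.
Markov: P[X ≥ 17] ≤ μ/a = (29/5)/17 = 29/85.
Numerically: ≈ 0.341176.
(Since a = 17 > μ = 5.800000, the bound 29/85 is < 1 and informative.)

P[X ≥ 17] ≤ 29/85 ≈ 0.341176.


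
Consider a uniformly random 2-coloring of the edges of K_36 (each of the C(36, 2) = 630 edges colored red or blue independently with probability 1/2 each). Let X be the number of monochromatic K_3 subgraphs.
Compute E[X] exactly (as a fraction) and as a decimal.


Let X = Σ_S X_S over the C(36, 3) = 7140 subsets S of size 3, where X_S = 1 if the K_3 on S is monochromatic.
For a fixed S, the K_3 on S has C(3, 2) = 3 edges. P[all 3 edges red] = (1/2)^3, and likewise for blue, so P[monochromatic] = 2·(1/2)^3 = 2^{1 − 3} = 1/4.
By linearity: E[X] = C(36, 3) · 2^{1 − 3} = 7140 · 1/4 = 1785.
Numerically: E[X] ≈ 1785.0000.

E[X] = C(36,3)·2^(1−C(3,2)) = 1785 ≈ 1785.0000.


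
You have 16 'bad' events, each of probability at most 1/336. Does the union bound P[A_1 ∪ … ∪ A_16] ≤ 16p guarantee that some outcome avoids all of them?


Union bound: P[∪_{i=1}^{16} A_i] ≤ Σ_i P[A_i] ≤ 16·p = 16·(1/336) = 1/21.
Numerically: 1/21 ≈ 0.0476.
Is 1/21 < 1? YES.
Since P[∪ A_i] ≤ 1/21 < 1, the complement has P[∩ A_i^c] ≥ 1 − 1/21 = 20/21 > 0, so some outcome avoids every A_i.

16·p = 1/21 ≈ 0.0476; existence CERTIFIED by the union bound.


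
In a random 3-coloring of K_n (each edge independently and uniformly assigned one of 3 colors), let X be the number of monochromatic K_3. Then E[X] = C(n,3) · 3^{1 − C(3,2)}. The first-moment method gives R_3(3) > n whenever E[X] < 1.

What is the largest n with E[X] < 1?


We need C(n, 3) · 3^{1 − 3} < 1, i.e. C(n, 3) < 3^{3 − 1} = 9.
Check values of n near the boundary:
  n = 3: C(3, 3) = 1; 1 < 9? YES
  n = 4: C(4, 3) = 4; 4 < 9? YES
  n = 5: C(5, 3) = 10; 10 < 9? NO
  n = 6: C(6, 3) = 20; 20 < 9? NO
  n = 7: C(7, 3) = 35; 35 < 9? NO
The largest n with C(n, 3) < 9 is n = 4 (where E[X] = 4/9 ≈ 0.4444444). Hence R_3(3) > 4, i.e. R_3(3) ≥ 5.

Largest n = 4; hence R_3(3) > 4.


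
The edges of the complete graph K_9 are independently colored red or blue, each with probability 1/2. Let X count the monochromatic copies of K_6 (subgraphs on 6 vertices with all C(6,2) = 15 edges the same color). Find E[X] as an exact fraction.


Let X = Σ_S X_S over the C(9, 6) = 84 subsets S of size 6, where X_S = 1 if the K_6 on S is monochromatic.
For a fixed S, the K_6 on S has C(6, 2) = 15 edges. P[all 15 edges red] = (1/2)^15, and likewise for blue, so P[monochromatic] = 2·(1/2)^15 = 2^{1 − 15} = 1/16384.
By linearity: E[X] = C(9, 6) · 2^{1 − 15} = 84 · 1/16384 = 21/4096.
Numerically: E[X] ≈ 0.0051.

E[X] = C(9,6)·2^(1−C(6,2)) = 21/4096 ≈ 0.0051.


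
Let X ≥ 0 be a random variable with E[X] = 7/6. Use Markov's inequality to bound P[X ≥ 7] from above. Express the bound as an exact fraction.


μ = E[X] = 7/6, a = 7.
Markov: P[X ≥ 7] ≤ μ/a = (7/6)/7 = 1/6.
Numerically: ≈ 0.1667.
(Since a = 7 > μ = 1.1667, the bound 1/6 is < 1 and informative.)

P[X ≥ 7] ≤ 1/6 ≈ 0.1667.


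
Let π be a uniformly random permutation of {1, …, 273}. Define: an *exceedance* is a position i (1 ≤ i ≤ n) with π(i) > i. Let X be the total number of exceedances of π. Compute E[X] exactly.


Write X = Σ_{i=1}^{273} X_i, where X_i = 1_{π(i) > i}.
For each fixed i, π(i) is uniform over {1, …, 273} (marginal of a uniform permutation), so P[π(i) > i] = (n − i)/n. Summing: Σ_{i=1}^{273} (n − i)/n = (0 + 1 + … + 272)/273 = 273(273 − 1)/(2·273) = (273 − 1)/2.
Hence E[X] = Σ_{i=1}^{273} (273 − i)/273 = 136 ≈ 136.000000.

E[X] = 136 = 136.000000.


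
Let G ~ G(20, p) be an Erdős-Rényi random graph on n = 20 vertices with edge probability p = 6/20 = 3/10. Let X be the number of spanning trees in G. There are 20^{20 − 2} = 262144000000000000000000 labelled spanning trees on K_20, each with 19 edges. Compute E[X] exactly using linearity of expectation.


K_20 has 20^{20 − 2} = 262144000000000000000000 labelled spanning trees.
For each such spanning tree H, let X_H = 1 if all 19 edges of H are present in G. Then P[X_H = 1] = p^{19} = (3/10)^{19} = 1162261467/10000000000000000000.
By linearity: E[X] = Σ_H E[X_H] = 262144000000000000000000 · p^{19} = 262144000000000000000000 · 1162261467/10000000000000000000 = 152339935002624/5.
Numerically: E[X] ≈ 3.05e+13.

E[X] = 262144000000000000000000 · (3/10)^{19} = 152339935002624/5 ≈ 3.05e+13.


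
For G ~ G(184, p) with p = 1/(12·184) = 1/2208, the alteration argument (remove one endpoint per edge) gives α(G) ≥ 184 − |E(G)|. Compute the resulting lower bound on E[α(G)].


E[|E(G)|] = C(184, 2)·p = 16836 · (1/2208) = 61/8.
E[α(G)] ≥ n − E[|E(G)|] = 184 − 61/8 = 1411/8.
Numerically: ≈ 176.375.
(This is only a lower bound; the true E[α(G)] may be larger.)

E[α(G)] ≥ 1411/8 ≈ 176.375.


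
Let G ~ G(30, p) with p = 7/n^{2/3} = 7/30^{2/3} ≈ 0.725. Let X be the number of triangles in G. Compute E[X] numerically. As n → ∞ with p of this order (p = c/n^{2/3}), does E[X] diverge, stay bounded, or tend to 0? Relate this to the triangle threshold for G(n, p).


Number of potential triangles: C(30, 3) = 4060.
Each occurs with probability p³ ≈ (0.725)³ ≈ 3.811111e-01.
By linearity: E[X] = C(30, 3)·p³ ≈ 4060 · 3.811111e-01 ≈ 1547.3111.
Since α = 2/3 < 1, p = c/n^{2/3} ≫ 1/n is above the triangle threshold p ~ 1/n. Asymptotically E[X] ~ (c³/6)·n^{3(1−α)} = (7³/6)·n^{1} → ∞; triangles are abundant w.h.p.

E[X] ≈ 1547.3111; in regime p = Θ(1/n^{2/3}) E[X] diverges (above the triangle threshold p ~ 1/n).


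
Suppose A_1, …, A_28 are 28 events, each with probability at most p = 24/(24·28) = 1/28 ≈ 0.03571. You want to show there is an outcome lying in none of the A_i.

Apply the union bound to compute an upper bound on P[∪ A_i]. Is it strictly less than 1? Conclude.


Union bound: P[∪_{i=1}^{28} A_i] ≤ Σ_i P[A_i] ≤ 28·p = 28·(1/28) = 1.
Numerically: 1 ≈ 1.00000.
Is 1 < 1? NO.
Since the bound 1 is ≥ 1, the union bound is uninformative here; it does NOT by itself certify existence.

28·p = 1 ≈ 1.00000; existence NOT certified by the union bound.


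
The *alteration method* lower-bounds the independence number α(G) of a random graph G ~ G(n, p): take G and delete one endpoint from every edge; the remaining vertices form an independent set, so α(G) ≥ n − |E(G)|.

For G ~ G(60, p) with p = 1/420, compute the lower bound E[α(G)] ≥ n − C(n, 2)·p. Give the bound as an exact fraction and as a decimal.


E[|E(G)|] = C(60, 2)·p = 1770 · (1/420) = 59/14.
E[α(G)] ≥ n − E[|E(G)|] = 60 − 59/14 = 781/14.
Numerically: ≈ 55.78571.
(This is only a lower bound; the true E[α(G)] may be larger.)

E[α(G)] ≥ 781/14 ≈ 55.78571.


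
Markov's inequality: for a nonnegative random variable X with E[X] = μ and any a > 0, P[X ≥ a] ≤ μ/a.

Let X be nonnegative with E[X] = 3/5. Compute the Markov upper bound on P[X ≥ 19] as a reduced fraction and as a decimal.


μ = E[X] = 3/5, a = 19.
Markov: P[X ≥ 19] ≤ μ/a = (3/5)/19 = 3/95.
Numerically: ≈ 0.0316.
(Since a = 19 > μ = 0.6000, the bound 3/95 is < 1 and informative.)

P[X ≥ 19] ≤ 3/95 ≈ 0.0316.


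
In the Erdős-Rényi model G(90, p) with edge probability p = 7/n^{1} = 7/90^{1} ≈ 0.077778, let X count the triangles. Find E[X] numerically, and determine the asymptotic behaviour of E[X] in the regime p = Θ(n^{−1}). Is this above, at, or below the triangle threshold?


Number of potential triangles: C(90, 3) = 117480.
Each occurs with probability p³ ≈ (0.077778)³ ≈ 4.7050754e-04.
By linearity: E[X] = C(90, 3)·p³ ≈ 117480 · 4.7050754e-04 ≈ 55.27523.
Here α = 1, so p = 7/n is exactly at the triangle threshold p ~ 1/n. Asymptotically E[X] → c³/6 = 7³/6 = 343/6 ≈ 57.16667, a bounded constant. In this regime the triangle count is asymptotically Poisson(c³/6).

E[X] ≈ 55.27523; in regime p = Θ(1/n^{1}) E[X] stays bounded (at the triangle threshold p ~ 1/n).


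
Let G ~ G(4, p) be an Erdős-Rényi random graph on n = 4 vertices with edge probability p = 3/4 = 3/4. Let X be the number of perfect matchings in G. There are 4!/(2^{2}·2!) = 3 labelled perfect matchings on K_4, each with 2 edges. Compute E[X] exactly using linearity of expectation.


K_4 has 4!/(2^{2}·2!) = 3 labelled perfect matchings.
For each such perfect matching H, let X_H = 1 if all 2 edges of H are present in G. Then P[X_H = 1] = p^{2} = (3/4)^{2} = 9/16.
By linearity: E[X] = Σ_H E[X_H] = 3 · p^{2} = 3 · 9/16 = 27/16.
Numerically: E[X] ≈ 1.69.

E[X] = 3 · (3/4)^{2} = 27/16 ≈ 1.69.


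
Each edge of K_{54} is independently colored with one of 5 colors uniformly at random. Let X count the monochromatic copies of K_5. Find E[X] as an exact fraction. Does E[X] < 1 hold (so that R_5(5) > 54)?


E[X] = C(54, 5) · 5^{1 − 10} = 3162510 · 5^{−9} = 3162510/1953125.
As a reduced fraction: E[X] = 632502/390625 ≈ 1.61921.
Is E[X] < 1? NO.
Since E[X] ≥ 1, the first-moment bound is inconclusive at n = 54; it does NOT by itself certify R_5(5) > 54.

E[X] = 632502/390625 ≈ 1.61921; E[X] ≥ 1; first-moment method inconclusive here.


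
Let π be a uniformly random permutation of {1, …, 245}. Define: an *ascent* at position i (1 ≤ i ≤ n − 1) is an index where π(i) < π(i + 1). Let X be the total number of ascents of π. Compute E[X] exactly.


Write X = Σ X_I over i = 1, …, 244, with X_I the indicator of one ascent.
There are 244 indicators.
For each fixed i, the pair (π(i), π(i+1)) is a uniformly random ordered pair of distinct values from {1, …, 245}; by symmetry P[π(i) < π(i+1)] = 1/2.
By linearity: E[X] = 244 · (1/2) = (245 − 1) · (1/2) = 122 ≈ 122.000.

E[X] = 122 = 122.000.


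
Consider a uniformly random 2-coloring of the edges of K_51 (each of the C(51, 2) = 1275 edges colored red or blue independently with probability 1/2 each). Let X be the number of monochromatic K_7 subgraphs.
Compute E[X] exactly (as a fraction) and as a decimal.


Let X = Σ_S X_S over the C(51, 7) = 115775100 subsets S of size 7, where X_S = 1 if the K_7 on S is monochromatic.
For a fixed S, the K_7 on S has C(7, 2) = 21 edges. P[all 21 edges red] = (1/2)^21, and likewise for blue, so P[monochromatic] = 2·(1/2)^21 = 2^{1 − 21} = 1/1048576.
Summing: E[X] = C(51, 7) · 2^{1 − 21} = 115775100 · 1/1048576 = 28943775/262144.
Numerically: E[X] ≈ 110.411739.

E[X] = C(51,7)·2^(1−C(7,2)) = 28943775/262144 ≈ 110.411739.


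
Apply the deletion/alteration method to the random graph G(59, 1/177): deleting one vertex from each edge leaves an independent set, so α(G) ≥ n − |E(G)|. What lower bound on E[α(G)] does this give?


E[|E(G)|] = C(59, 2)·p = 1711 · (1/177) = 29/3.
E[α(G)] ≥ n − E[|E(G)|] = 59 − 29/3 = 148/3.
Numerically: ≈ 49.3333.
(This is only a lower bound; the true E[α(G)] may be larger.)

E[α(G)] ≥ 148/3 ≈ 49.3333.


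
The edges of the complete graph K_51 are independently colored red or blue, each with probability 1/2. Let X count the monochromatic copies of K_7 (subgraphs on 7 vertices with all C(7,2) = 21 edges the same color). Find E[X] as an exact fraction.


Let X = Σ_S X_S over the C(51, 7) = 115775100 subsets S of size 7, where X_S = 1 if the K_7 on S is monochromatic.
For a fixed S, the K_7 on S has C(7, 2) = 21 edges. P[all 21 edges red] = (1/2)^21, and likewise for blue, so P[monochromatic] = 2·(1/2)^21 = 2^{1 − 21} = 1/1048576.
By linearity of expectation: E[X] = C(51, 7) · 2^{1 − 21} = 115775100 · 1/1048576 = 28943775/262144.
Numerically: E[X] ≈ 110.411739.

E[X] = C(51,7)·2^(1−C(7,2)) = 28943775/262144 ≈ 110.411739.


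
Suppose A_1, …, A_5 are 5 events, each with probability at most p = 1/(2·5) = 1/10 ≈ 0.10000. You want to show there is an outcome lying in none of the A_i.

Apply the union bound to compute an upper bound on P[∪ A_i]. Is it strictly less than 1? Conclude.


Union bound: P[∪_{i=1}^{5} A_i] ≤ Σ_i P[A_i] ≤ 5·p = 5·(1/10) = 1/2.
Numerically: 1/2 ≈ 0.50000.
Is 1/2 < 1? YES.
Since P[∪ A_i] ≤ 1/2 < 1, the complement has P[∩ A_i^c] ≥ 1 − 1/2 = 1/2 > 0, so some outcome avoids every A_i.

5·p = 1/2 ≈ 0.50000; existence CERTIFIED by the union bound.


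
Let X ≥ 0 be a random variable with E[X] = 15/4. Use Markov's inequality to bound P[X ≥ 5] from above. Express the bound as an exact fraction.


μ = E[X] = 15/4, a = 5.
Markov: P[X ≥ 5] ≤ μ/a = (15/4)/5 = 3/4.
Numerically: ≈ 0.7500.
(Since a = 5 > μ = 3.7500, the bound 3/4 is < 1 and informative.)

P[X ≥ 5] ≤ 3/4 ≈ 0.7500.


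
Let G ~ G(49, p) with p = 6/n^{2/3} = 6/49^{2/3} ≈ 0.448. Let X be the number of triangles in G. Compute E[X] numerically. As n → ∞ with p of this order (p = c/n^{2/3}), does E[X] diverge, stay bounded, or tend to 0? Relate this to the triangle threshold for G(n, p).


Number of potential triangles: C(49, 3) = 18424.
Each occurs with probability p³ ≈ (0.448)³ ≈ 8.99625e-02.
By linearity: E[X] = C(49, 3)·p³ ≈ 18424 · 8.99625e-02 ≈ 1657.469.
Since α = 2/3 < 1, p = c/n^{2/3} ≫ 1/n is above the triangle threshold p ~ 1/n. Asymptotically E[X] ~ (c³/6)·n^{3(1−α)} = (6³/6)·n^{1} → ∞; triangles are abundant w.h.p.

E[X] ≈ 1657.469; in regime p = Θ(1/n^{2/3}) E[X] diverges (above the triangle threshold p ~ 1/n).


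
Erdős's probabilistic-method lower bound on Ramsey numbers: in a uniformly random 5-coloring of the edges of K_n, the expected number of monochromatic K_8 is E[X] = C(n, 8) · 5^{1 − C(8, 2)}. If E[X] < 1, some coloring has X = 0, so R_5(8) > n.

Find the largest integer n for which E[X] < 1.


We need C(n, 8) · 5^{1 − 28} < 1, i.e. C(n, 8) < 5^{28 − 1} = 7450580596923828125.
Check values of n near the boundary:
  n = 862: C(862, 8) = 7317951015318931845; 7317951015318931845 < 7450580596923828125? YES
  n = 863: C(863, 8) = 7386423071602617757; 7386423071602617757 < 7450580596923828125? YES
  n = 864: C(864, 8) = 7455455062926006708; 7455455062926006708 < 7450580596923828125? NO
  n = 865: C(865, 8) = 7525050909487743060; 7525050909487743060 < 7450580596923828125? NO
The largest n with C(n, 8) < 7450580596923828125 is n = 863 (where E[X] = 7386423071602617757/7450580596923828125 ≈ 0.991). Hence R_5(8) > 863, i.e. R_5(8) ≥ 864.

Largest n = 863; hence R_5(8) > 863.


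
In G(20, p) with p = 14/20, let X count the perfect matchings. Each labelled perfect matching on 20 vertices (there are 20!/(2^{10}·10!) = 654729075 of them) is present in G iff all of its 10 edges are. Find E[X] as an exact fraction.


K_20 has 20!/(2^{10}·10!) = 654729075 labelled perfect matchings.
For each such perfect matching H, let X_H = 1 if all 10 edges of H are present in G. Then P[X_H = 1] = p^{10} = (7/10)^{10} = 282475249/10000000000.
By linearity of expectation: E[X] = Σ_H E[X_H] = 654729075 · p^{10} = 654729075 · 282475249/10000000000 = 7397790339526587/400000000.
Numerically: E[X] ≈ 1.84945e+07.

E[X] = 654729075 · (7/10)^{10} = 7397790339526587/400000000 ≈ 1.84945e+07.


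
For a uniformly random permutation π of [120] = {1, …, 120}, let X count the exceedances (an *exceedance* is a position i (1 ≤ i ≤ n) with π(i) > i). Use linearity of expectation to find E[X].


Write X = Σ_{i=1}^{120} X_i, where X_i = 1_{π(i) > i}.
For each fixed i, π(i) is uniform over {1, …, 120} (marginal of a uniform permutation), so P[π(i) > i] = (n − i)/n. Summing: Σ_{i=1}^{120} (n − i)/n = (0 + 1 + … + 119)/120 = 120(120 − 1)/(2·120) = (120 − 1)/2.
Hence E[X] = Σ_{i=1}^{120} (120 − i)/120 = 119/2 ≈ 59.5000.

E[X] = 119/2 = 59.5000.


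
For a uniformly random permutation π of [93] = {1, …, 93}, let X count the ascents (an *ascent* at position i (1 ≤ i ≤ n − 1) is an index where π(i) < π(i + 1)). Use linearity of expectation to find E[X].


Write X = Σ X_I over i = 1, …, 92, with X_I the indicator of one ascent.
There are 92 indicators.
For each fixed i, the pair (π(i), π(i+1)) is a uniformly random ordered pair of distinct values from {1, …, 93}; by symmetry P[π(i) < π(i+1)] = 1/2.
By linearity: E[X] = 92 · (1/2) = (93 − 1) · (1/2) = 46 ≈ 46.00000.

E[X] = 46 = 46.00000.


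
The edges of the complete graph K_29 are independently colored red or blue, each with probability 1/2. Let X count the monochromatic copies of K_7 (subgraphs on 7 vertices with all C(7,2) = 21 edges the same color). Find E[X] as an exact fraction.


Let X = Σ_S X_S over the C(29, 7) = 1560780 subsets S of size 7, where X_S = 1 if the K_7 on S is monochromatic.
For a fixed S, the K_7 on S has C(7, 2) = 21 edges. P[all 21 edges red] = (1/2)^21, and likewise for blue, so P[monochromatic] = 2·(1/2)^21 = 2^{1 − 21} = 1/1048576.
By linearity of expectation: E[X] = C(29, 7) · 2^{1 − 21} = 1560780 · 1/1048576 = 390195/262144.
Numerically: E[X] ≈ 1.48848.

E[X] = C(29,7)·2^(1−C(7,2)) = 390195/262144 ≈ 1.48848.


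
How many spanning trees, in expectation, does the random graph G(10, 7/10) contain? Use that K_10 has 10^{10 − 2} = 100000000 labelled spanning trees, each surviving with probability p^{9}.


K_10 has 10^{10 − 2} = 100000000 labelled spanning trees.
For each such spanning tree H, let X_H = 1 if all 9 edges of H are present in G. Then P[X_H = 1] = p^{9} = (7/10)^{9} = 40353607/1000000000.
By linearity: E[X] = Σ_H E[X_H] = 100000000 · p^{9} = 100000000 · 40353607/1000000000 = 40353607/10.
Numerically: E[X] ≈ 4.03536e+06.

E[X] = 100000000 · (7/10)^{9} = 40353607/10 ≈ 4.03536e+06.


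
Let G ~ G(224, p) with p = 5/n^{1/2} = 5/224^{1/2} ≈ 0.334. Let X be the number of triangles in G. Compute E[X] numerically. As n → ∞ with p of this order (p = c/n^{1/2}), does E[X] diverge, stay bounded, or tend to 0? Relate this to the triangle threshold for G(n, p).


Number of potential triangles: C(224, 3) = 1848224.
Each occurs with probability p³ ≈ (0.334)³ ≈ 3.72853e-02.
By linearity: E[X] = C(224, 3)·p³ ≈ 1848224 · 3.72853e-02 ≈ 68911.641.
Since α = 1/2 < 1, p = c/n^{1/2} ≫ 1/n is above the triangle threshold p ~ 1/n. Asymptotically E[X] ~ (c³/6)·n^{3(1−α)} = (5³/6)·n^{1.5} → ∞; triangles are abundant w.h.p.

E[X] ≈ 68911.641; in regime p = Θ(1/n^{1/2}) E[X] diverges (above the triangle threshold p ~ 1/n).


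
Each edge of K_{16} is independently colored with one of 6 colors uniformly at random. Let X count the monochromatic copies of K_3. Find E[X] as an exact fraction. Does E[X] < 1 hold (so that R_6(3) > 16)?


E[X] = C(16, 3) · 6^{1 − 3} = 560 · 6^{−2} = 560/36.
As a reduced fraction: E[X] = 140/9 ≈ 15.5556.
Is E[X] < 1? NO.
Since E[X] ≥ 1, the first-moment bound is inconclusive at n = 16; it does NOT by itself certify R_6(3) > 16.

E[X] = 140/9 ≈ 15.5556; E[X] ≥ 1; first-moment method inconclusive here.


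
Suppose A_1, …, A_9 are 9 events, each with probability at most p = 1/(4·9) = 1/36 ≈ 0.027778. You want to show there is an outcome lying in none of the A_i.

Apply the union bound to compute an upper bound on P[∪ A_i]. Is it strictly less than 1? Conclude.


Union bound: P[∪_{i=1}^{9} A_i] ≤ Σ_i P[A_i] ≤ 9·p = 9·(1/36) = 1/4.
Numerically: 1/4 ≈ 0.250000.
Is 1/4 < 1? YES.
Since P[∪ A_i] ≤ 1/4 < 1, the complement has P[∩ A_i^c] ≥ 1 − 1/4 = 3/4 > 0, so some outcome avoids every A_i.

9·p = 1/4 ≈ 0.250000; existence CERTIFIED by the union bound.


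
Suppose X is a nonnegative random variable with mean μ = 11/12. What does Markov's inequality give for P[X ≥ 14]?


μ = E[X] = 11/12, a = 14.
Markov: P[X ≥ 14] ≤ μ/a = (11/12)/14 = 11/168.
Numerically: ≈ 0.0655.
(Since a = 14 > μ = 0.9167, the bound 11/168 is < 1 and informative.)

P[X ≥ 14] ≤ 11/168 ≈ 0.0655.


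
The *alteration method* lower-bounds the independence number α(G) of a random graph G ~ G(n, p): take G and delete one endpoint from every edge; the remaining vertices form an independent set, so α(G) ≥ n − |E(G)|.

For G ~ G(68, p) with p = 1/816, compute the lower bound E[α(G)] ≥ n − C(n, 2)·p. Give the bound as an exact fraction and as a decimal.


E[|E(G)|] = C(68, 2)·p = 2278 · (1/816) = 67/24.
E[α(G)] ≥ n − E[|E(G)|] = 68 − 67/24 = 1565/24.
Numerically: ≈ 65.2083.
(This is only a lower bound; the true E[α(G)] may be larger.)

E[α(G)] ≥ 1565/24 ≈ 65.2083.


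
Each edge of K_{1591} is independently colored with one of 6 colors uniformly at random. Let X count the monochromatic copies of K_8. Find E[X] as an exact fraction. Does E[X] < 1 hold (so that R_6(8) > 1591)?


E[X] = C(1591, 8) · 6^{1 − 28} = 1000427749141189953870 · 6^{−27} = 1000427749141189953870/1023490369077469249536.
As a reduced fraction: E[X] = 55579319396732775215/56860576059859402752 ≈ 0.9775.
Is E[X] < 1? YES.
Since E[X] < 1, there exists a 6-coloring of K_{1591} with no monochromatic K_8; hence R_6(8) > 1591.

E[X] = 55579319396732775215/56860576059859402752 ≈ 0.9775; E[X] < 1, so R_6(8) > 1591.


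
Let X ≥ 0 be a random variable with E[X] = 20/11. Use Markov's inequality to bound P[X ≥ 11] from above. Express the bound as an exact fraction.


μ = E[X] = 20/11, a = 11.
Markov: P[X ≥ 11] ≤ μ/a = (20/11)/11 = 20/121.
Numerically: ≈ 0.165289.
(Since a = 11 > μ = 1.818182, the bound 20/121 is < 1 and informative.)

P[X ≥ 11] ≤ 20/121 ≈ 0.165289.


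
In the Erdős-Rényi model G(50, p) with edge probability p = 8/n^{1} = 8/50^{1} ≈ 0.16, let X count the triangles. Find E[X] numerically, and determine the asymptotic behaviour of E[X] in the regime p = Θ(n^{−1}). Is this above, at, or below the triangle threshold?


Number of potential triangles: C(50, 3) = 19600.
Each occurs with probability p³ ≈ (0.16)³ ≈ 4.096000e-03.
By linearity: E[X] = C(50, 3)·p³ ≈ 19600 · 4.096000e-03 ≈ 80.2816.
Here α = 1, so p = 8/n is exactly at the triangle threshold p ~ 1/n. Asymptotically E[X] → c³/6 = 8³/6 = 256/3 ≈ 85.3333, a bounded constant. In this regime the triangle count is asymptotically Poisson(c³/6).

E[X] ≈ 80.2816; in regime p = Θ(1/n^{1}) E[X] stays bounded (at the triangle threshold p ~ 1/n).


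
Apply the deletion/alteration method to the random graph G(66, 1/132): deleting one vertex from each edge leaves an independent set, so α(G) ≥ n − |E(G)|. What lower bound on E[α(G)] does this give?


E[|E(G)|] = C(66, 2)·p = 2145 · (1/132) = 65/4.
E[α(G)] ≥ n − E[|E(G)|] = 66 − 65/4 = 199/4.
Numerically: ≈ 49.750.
(This is only a lower bound; the true E[α(G)] may be larger.)

E[α(G)] ≥ 199/4 ≈ 49.750.


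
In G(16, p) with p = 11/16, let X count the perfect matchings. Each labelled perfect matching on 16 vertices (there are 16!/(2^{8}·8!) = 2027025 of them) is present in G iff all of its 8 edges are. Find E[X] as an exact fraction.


K_16 has 16!/(2^{8}·8!) = 2027025 labelled perfect matchings.
For each such perfect matching H, let X_H = 1 if all 8 edges of H are present in G. Then P[X_H = 1] = p^{8} = (11/16)^{8} = 214358881/4294967296.
By linearity of expectation: E[X] = Σ_H E[X_H] = 2027025 · p^{8} = 2027025 · 214358881/4294967296 = 434510810759025/4294967296.
Numerically: E[X] ≈ 101167.

E[X] = 2027025 · (11/16)^{8} = 434510810759025/4294967296 ≈ 101167.


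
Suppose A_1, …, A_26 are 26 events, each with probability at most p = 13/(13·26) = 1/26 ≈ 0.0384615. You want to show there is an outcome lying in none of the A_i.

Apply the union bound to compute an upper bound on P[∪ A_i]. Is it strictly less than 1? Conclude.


Union bound: P[∪_{i=1}^{26} A_i] ≤ Σ_i P[A_i] ≤ 26·p = 26·(1/26) = 1.
Numerically: 1 ≈ 1.0000000.
Is 1 < 1? NO.
Since the bound 1 is ≥ 1, the union bound is uninformative here; it does NOT by itself certify existence.

26·p = 1 ≈ 1.0000000; existence NOT certified by the union bound.


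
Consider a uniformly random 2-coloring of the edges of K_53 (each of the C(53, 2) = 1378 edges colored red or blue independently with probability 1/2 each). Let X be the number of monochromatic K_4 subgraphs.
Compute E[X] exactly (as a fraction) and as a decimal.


Let X = Σ_S X_S over the C(53, 4) = 292825 subsets S of size 4, where X_S = 1 if the K_4 on S is monochromatic.
For a fixed S, the K_4 on S has C(4, 2) = 6 edges. P[all 6 edges red] = (1/2)^6, and likewise for blue, so P[monochromatic] = 2·(1/2)^6 = 2^{1 − 6} = 1/32.
By linearity of expectation: E[X] = C(53, 4) · 2^{1 − 6} = 292825 · 1/32 = 292825/32.
Numerically: E[X] ≈ 9150.7812.

E[X] = C(53,4)·2^(1−C(4,2)) = 292825/32 ≈ 9150.7812.


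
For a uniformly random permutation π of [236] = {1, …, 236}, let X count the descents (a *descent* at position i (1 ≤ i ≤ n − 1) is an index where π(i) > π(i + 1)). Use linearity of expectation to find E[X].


Write X = Σ X_I over i = 1, …, 235, with X_I the indicator of one descent.
There are 235 indicators.
For each fixed i, the pair (π(i), π(i+1)) is a uniformly random ordered pair of distinct values from {1, …, 236}; by symmetry P[π(i) > π(i+1)] = 1/2.
By linearity: E[X] = 235 · (1/2) = (236 − 1) · (1/2) = 235/2 ≈ 117.500.

E[X] = 235/2 = 117.500.


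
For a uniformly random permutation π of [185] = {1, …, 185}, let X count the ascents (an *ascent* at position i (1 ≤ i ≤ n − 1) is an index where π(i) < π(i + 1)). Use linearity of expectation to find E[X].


Write X = Σ X_I over i = 1, …, 184, with X_I the indicator of one ascent.
There are 184 indicators.
For each fixed i, the pair (π(i), π(i+1)) is a uniformly random ordered pair of distinct values from {1, …, 185}; by symmetry P[π(i) < π(i+1)] = 1/2.
By linearity: E[X] = 184 · (1/2) = (185 − 1) · (1/2) = 92 ≈ 92.00000.

E[X] = 92 = 92.00000.


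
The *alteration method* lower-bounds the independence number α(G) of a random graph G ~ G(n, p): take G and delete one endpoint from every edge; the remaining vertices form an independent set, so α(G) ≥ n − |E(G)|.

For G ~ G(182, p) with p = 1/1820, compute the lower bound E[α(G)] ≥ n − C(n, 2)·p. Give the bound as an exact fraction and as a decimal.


E[|E(G)|] = C(182, 2)·p = 16471 · (1/1820) = 181/20.
E[α(G)] ≥ n − E[|E(G)|] = 182 − 181/20 = 3459/20.
Numerically: ≈ 172.9500.
(This is only a lower bound; the true E[α(G)] may be larger.)

E[α(G)] ≥ 3459/20 ≈ 172.9500.


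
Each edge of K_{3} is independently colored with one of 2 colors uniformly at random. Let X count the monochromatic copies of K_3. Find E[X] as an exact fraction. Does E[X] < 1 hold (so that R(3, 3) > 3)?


E[X] = C(3, 3) · 2^{1 − 3} = 1 · 2^{−2} = 1/4.
As a reduced fraction: E[X] = 1/4 ≈ 0.25000.
Is E[X] < 1? YES.
Since E[X] < 1, there exists a 2-coloring of K_{3} with no monochromatic K_3; hence R(3, 3) > 3.

E[X] = 1/4 ≈ 0.25000; E[X] < 1, so R(3, 3) > 3.


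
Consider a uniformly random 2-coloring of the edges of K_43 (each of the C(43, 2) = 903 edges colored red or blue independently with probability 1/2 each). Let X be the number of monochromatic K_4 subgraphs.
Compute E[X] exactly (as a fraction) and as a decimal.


Let X = Σ_S X_S over the C(43, 4) = 123410 subsets S of size 4, where X_S = 1 if the K_4 on S is monochromatic.
For a fixed S, the K_4 on S has C(4, 2) = 6 edges. P[all 6 edges red] = (1/2)^6, and likewise for blue, so P[monochromatic] = 2·(1/2)^6 = 2^{1 − 6} = 1/32.
Summing: E[X] = C(43, 4) · 2^{1 − 6} = 123410 · 1/32 = 61705/16.
Numerically: E[X] ≈ 3856.56250.

E[X] = C(43,4)·2^(1−C(4,2)) = 61705/16 ≈ 3856.56250.


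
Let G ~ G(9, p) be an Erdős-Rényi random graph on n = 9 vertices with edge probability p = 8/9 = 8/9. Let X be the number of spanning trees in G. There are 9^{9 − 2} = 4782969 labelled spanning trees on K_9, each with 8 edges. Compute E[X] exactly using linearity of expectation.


K_9 has 9^{9 − 2} = 4782969 labelled spanning trees.
For each such spanning tree H, let X_H = 1 if all 8 edges of H are present in G. Then P[X_H = 1] = p^{8} = (8/9)^{8} = 16777216/43046721.
By linearity of expectation: E[X] = Σ_H E[X_H] = 4782969 · p^{8} = 4782969 · 16777216/43046721 = 16777216/9.
Numerically: E[X] ≈ 1.86414e+06.

E[X] = 4782969 · (8/9)^{8} = 16777216/9 ≈ 1.86414e+06.


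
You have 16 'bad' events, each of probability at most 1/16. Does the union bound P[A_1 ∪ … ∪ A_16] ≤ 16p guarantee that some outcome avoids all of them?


Union bound: P[∪_{i=1}^{16} A_i] ≤ Σ_i P[A_i] ≤ 16·p = 16·(1/16) = 1.
Numerically: 1 ≈ 1.00000.
Is 1 < 1? NO.
Since the bound 1 is ≥ 1, the union bound is uninformative here; it does NOT by itself certify existence.

16·p = 1 ≈ 1.00000; existence NOT certified by the union bound.


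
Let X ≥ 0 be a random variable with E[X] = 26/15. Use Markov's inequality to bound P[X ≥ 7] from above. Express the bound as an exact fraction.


μ = E[X] = 26/15, a = 7.
Markov: P[X ≥ 7] ≤ μ/a = (26/15)/7 = 26/105.
Numerically: ≈ 0.248.
(Since a = 7 > μ = 1.733, the bound 26/105 is < 1 and informative.)

P[X ≥ 7] ≤ 26/105 ≈ 0.248.


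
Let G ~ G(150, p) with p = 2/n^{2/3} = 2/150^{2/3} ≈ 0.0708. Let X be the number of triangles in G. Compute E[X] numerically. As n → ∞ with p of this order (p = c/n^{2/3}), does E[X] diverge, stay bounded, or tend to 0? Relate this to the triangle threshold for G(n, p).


Number of potential triangles: C(150, 3) = 551300.
Each occurs with probability p³ ≈ (0.0708)³ ≈ 3.55556e-04.
By linearity: E[X] = C(150, 3)·p³ ≈ 551300 · 3.55556e-04 ≈ 196.018.
Since α = 2/3 < 1, p = c/n^{2/3} ≫ 1/n is above the triangle threshold p ~ 1/n. Asymptotically E[X] ~ (c³/6)·n^{3(1−α)} = (2³/6)·n^{1} → ∞; triangles are abundant w.h.p.

E[X] ≈ 196.018; in regime p = Θ(1/n^{2/3}) E[X] diverges (above the triangle threshold p ~ 1/n).


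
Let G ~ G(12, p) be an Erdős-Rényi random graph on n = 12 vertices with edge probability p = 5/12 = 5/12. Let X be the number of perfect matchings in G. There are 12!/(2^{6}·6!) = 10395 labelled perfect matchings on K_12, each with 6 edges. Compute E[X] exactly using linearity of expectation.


K_12 has 12!/(2^{6}·6!) = 10395 labelled perfect matchings.
For each such perfect matching H, let X_H = 1 if all 6 edges of H are present in G. Then P[X_H = 1] = p^{6} = (5/12)^{6} = 15625/2985984.
By linearity of expectation: E[X] = Σ_H E[X_H] = 10395 · p^{6} = 10395 · 15625/2985984 = 6015625/110592.
Numerically: E[X] ≈ 54.395.

E[X] = 10395 · (5/12)^{6} = 6015625/110592 ≈ 54.395.


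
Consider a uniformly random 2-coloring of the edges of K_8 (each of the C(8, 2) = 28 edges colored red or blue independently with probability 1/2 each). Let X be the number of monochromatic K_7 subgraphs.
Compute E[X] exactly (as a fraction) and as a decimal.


Let X = Σ_S X_S over the C(8, 7) = 8 subsets S of size 7, where X_S = 1 if the K_7 on S is monochromatic.
For a fixed S, the K_7 on S has C(7, 2) = 21 edges. P[all 21 edges red] = (1/2)^21, and likewise for blue, so P[monochromatic] = 2·(1/2)^21 = 2^{1 − 21} = 1/1048576.
By linearity: E[X] = C(8, 7) · 2^{1 − 21} = 8 · 1/1048576 = 1/131072.
Numerically: E[X] ≈ 0.000.

E[X] = C(8,7)·2^(1−C(7,2)) = 1/131072 ≈ 0.000.
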